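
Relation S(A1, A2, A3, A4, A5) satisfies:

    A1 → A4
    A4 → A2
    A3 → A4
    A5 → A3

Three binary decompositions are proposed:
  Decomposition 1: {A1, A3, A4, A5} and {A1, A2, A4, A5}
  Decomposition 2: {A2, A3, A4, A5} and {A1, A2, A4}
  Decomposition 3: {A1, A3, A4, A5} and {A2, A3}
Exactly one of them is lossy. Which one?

Decomposition 2

Decomposition 1: common = {A1, A4, A5}, closure = {A1, A2, A3, A4, A5} → lossless.
Decomposition 2: common = {A2, A4}, closure = {A2, A4} → lossy.
Decomposition 3: common = {A3}, closure = {A2, A3, A4} → lossless.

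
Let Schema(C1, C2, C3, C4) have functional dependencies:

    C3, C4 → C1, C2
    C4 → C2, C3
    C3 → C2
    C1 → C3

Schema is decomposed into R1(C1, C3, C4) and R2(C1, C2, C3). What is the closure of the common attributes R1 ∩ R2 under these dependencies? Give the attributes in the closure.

R1 ∩ R2 = {C1, C3}.
C3 → C2 applies, adding C2
Closure: {C1, C2, C3}.

C1, C2, C3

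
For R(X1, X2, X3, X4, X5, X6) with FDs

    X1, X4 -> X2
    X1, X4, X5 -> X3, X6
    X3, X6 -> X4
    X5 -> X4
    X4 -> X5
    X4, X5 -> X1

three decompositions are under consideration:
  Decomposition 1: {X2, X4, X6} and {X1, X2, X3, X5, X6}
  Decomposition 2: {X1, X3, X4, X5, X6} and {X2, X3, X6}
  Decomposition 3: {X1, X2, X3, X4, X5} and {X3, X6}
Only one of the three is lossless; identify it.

Decomposition 1: common = {X2, X6}, closure = {X2, X6} → lossy.
Decomposition 2: common = {X3, X6}, closure = {X1, X2, X3, X4, X5, X6} → lossless.
Decomposition 3: common = {X3}, closure = {X3} → lossy.

Decomposition 2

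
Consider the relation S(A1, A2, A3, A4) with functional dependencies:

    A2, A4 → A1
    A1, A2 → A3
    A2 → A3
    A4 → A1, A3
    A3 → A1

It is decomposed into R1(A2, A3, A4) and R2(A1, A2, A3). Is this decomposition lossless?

Common attributes: R1 ∩ R2 = {A2, A3}.
Closure of {A2, A3}: A3 → A1 applies, adding A1. So (A2, A3)⁺ = {A1, A2, A3}.
This closure contains every attribute of R2, so R1 ∩ R2 → R2. The join is lossless.

Yes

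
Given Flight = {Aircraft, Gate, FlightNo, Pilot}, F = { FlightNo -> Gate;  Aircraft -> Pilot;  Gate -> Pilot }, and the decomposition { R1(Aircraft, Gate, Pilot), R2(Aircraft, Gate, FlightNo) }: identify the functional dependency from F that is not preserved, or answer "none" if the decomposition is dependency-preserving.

none

FlightNo → Gate lies within R2.
Aircraft → Pilot lies within R1.
Gate → Pilot lies within R1.
Every dependency is enforceable on the fragments, so the decomposition is dependency-preserving.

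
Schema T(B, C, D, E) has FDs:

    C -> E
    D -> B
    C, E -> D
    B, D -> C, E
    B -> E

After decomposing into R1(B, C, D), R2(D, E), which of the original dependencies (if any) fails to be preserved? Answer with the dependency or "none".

Check B → E: no single fragment contains all of {B, E}, and the restricted closure of {B} across the fragments never reaches {E}.
C → E is preserved.
D → B is preserved.
C, E → D is preserved.
B, D → C, E is preserved.

B -> E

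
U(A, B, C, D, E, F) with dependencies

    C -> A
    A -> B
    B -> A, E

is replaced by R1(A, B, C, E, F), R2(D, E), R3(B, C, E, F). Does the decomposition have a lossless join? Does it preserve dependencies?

lossy but dependency-preserving

Lossless test (chase): Rows 1 and 3 agree on C; apply C→A and equate their A entries. No row becomes fully distinguished — the join is lossy.
Dependency preservation: every FD's attributes lie within a single fragment, so each can be enforced locally — preserved.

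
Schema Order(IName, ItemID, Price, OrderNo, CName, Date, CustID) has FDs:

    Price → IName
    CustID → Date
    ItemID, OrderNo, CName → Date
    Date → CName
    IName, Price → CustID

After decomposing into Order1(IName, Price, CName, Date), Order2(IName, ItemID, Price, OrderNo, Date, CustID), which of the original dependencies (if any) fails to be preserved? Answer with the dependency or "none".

Check ItemID, OrderNo, CName → Date: no single fragment contains all of {ItemID, OrderNo, CName, Date}, and the restricted closure of {ItemID, OrderNo, CName} across the fragments never reaches {Date}.
Price → IName is preserved.
CustID → Date is preserved.
Date → CName is preserved.
IName, Price → CustID is preserved.

ItemID, OrderNo, CName → Date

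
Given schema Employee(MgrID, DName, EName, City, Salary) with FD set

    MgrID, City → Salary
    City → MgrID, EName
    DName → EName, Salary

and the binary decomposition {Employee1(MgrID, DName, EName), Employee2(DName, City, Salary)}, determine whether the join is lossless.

No

Common attributes: Employee1 ∩ Employee2 = {DName}.
Closure of {DName}: DName → EName, Salary applies, adding EName, Salary. So (DName)⁺ = {DName, EName, Salary}.
The closure contains neither all of Employee1 = {MgrID, DName, EName} nor all of Employee2 = {DName, City, Salary}, so the common attributes are not a superkey of either fragment. The join is lossy.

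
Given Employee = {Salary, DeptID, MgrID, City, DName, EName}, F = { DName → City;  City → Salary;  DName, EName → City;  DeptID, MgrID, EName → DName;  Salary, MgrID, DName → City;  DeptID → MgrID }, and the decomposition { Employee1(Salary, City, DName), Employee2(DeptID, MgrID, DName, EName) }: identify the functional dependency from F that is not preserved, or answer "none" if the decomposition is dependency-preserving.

none

DName → City lies within Employee1.
City → Salary lies within Employee1.
DName, EName → City: restricted closure across fragments reaches City.
DeptID, MgrID, EName → DName lies within Employee2.
Salary, MgrID, DName → City: restricted closure across fragments reaches City.
DeptID → MgrID lies within Employee2.
Every dependency is enforceable on the fragments, so the decomposition is dependency-preserving.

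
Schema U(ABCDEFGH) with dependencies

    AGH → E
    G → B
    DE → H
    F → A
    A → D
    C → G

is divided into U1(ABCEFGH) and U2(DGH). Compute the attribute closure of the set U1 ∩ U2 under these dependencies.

U1 ∩ U2 = {GH}.
G → B applies, adding B
Closure: {BGH}.

BGH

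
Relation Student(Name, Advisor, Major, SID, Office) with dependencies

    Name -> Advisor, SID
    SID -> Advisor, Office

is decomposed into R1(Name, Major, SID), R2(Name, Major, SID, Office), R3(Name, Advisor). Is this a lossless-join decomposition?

Yes

Chase test. Columns are Name, Advisor, Major, SID, Office; row i has aⱼ where attribute j ∈ Ri, else bᵢⱼ.
Initial tableau (one row per fragment):
  row 1: a1 b12 a3 a4 b15
  row 2: a1 b22 a3 a4 a5
  row 3: a1 a2 b33 b34 b35
Rows 1 and 2 agree on Name; apply Name→Advisor, SID and equate their Advisor, SID entries.
Rows 1 and 3 agree on Name; apply Name→Advisor, SID and equate their Advisor, SID entries.
Rows 1 and 2 agree on SID; apply SID→Advisor, Office and equate their Advisor, Office entries.
Rows 1 and 3 agree on SID; apply SID→Advisor, Office and equate their Advisor, Office entries.
Row 1 is now all distinguished symbols — the join is lossless.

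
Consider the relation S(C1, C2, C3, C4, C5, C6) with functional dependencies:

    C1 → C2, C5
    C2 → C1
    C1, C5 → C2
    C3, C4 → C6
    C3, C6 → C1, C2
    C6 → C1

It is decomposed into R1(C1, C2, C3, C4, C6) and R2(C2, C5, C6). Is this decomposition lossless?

Yes

Common attributes: R1 ∩ R2 = {C2, C6}.
Closure of {C2, C6}: C2 → C1 applies, adding C1; C1 → C2, C5 applies, adding C5. So (C2, C6)⁺ = {C1, C2, C5, C6}.
This closure contains every attribute of R2, so R1 ∩ R2 → R2. The join is lossless.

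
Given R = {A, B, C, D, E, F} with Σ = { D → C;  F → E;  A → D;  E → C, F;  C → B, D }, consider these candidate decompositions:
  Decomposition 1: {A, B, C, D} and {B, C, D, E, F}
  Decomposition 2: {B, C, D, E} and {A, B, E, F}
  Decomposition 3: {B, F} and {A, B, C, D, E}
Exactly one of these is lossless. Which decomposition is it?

Decomposition 2

Decomposition 1: common = {B, C, D}, closure = {B, C, D} → lossy.
Decomposition 2: common = {B, E}, closure = {B, C, D, E, F} → lossless.
Decomposition 3: common = {B}, closure = {B} → lossy.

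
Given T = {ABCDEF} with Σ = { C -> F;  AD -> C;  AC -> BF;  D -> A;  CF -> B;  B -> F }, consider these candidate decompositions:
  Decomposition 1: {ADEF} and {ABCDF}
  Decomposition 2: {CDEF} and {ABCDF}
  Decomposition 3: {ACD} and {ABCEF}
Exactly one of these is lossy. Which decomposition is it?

Decomposition 3

Decomposition 1: common = {ADF}, closure = {ABCDF} → lossless.
Decomposition 2: common = {CDF}, closure = {ABCDF} → lossless.
Decomposition 3: common = {AC}, closure = {ABCF} → lossy.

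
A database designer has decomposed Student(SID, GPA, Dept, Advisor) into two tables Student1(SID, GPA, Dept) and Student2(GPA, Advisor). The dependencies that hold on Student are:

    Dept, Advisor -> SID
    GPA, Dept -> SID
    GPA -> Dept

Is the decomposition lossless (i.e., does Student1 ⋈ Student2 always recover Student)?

Yes

Common attributes: Student1 ∩ Student2 = {GPA}.
Closure of {GPA}: GPA → Dept applies, adding Dept; GPA, Dept → SID applies, adding SID. So (GPA)⁺ = {SID, GPA, Dept}.
This closure contains every attribute of Student1, so Student1 ∩ Student2 → Student1. The join is lossless.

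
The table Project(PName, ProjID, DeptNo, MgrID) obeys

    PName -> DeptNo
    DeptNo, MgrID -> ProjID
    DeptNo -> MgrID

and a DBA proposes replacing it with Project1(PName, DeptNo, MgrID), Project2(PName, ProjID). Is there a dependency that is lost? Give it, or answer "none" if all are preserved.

DeptNo, MgrID -> ProjID

Check DeptNo, MgrID → ProjID: no single fragment contains all of {ProjID, DeptNo, MgrID}, and the restricted closure of {DeptNo, MgrID} across the fragments never reaches {ProjID}.
PName → DeptNo is preserved.
DeptNo → MgrID is preserved.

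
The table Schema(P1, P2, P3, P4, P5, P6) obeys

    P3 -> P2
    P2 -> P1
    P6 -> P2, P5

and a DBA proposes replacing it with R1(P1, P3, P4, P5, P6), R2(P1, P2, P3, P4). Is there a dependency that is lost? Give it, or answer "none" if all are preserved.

P6 -> P2, P5

Check P6 → P2, P5: no single fragment contains all of {P2, P5, P6}, and the restricted closure of {P6} across the fragments never reaches {P2, P5}.
P3 → P2 is preserved.
P2 → P1 is preserved.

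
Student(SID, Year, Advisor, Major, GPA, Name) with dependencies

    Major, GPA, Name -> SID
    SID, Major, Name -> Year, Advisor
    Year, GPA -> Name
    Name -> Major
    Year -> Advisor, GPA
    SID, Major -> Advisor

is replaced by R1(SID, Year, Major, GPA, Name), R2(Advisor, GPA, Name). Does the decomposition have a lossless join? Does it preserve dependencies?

lossless but not dependency-preserving

Lossless test: (GPA, Name)⁺ = {SID, Year, Advisor, Major, GPA, Name}, which contains all of one fragment — lossless.
Dependency preservation: the restricted closure of {SID, Major} across the fragments never reaches {Advisor}, so SID, Major → Advisor cannot be enforced without a join — not preserved.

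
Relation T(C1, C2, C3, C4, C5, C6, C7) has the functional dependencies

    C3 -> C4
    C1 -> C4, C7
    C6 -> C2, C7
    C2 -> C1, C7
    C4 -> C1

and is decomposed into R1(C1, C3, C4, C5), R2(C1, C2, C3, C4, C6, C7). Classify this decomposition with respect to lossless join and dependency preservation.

Lossless test: (C1, C3, C4)⁺ = {C1, C3, C4, C7}, which is a superkey of neither fragment — lossy.
Dependency preservation: every FD's attributes lie within a single fragment, so each can be enforced locally — preserved.

lossy but dependency-preserving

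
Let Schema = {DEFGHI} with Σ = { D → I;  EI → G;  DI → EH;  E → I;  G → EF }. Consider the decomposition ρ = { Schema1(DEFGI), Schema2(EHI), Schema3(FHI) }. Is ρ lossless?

No

Chase test. Columns are DEFGHI; row i has aⱼ where attribute j ∈ Schemai, else bᵢⱼ.
Initial tableau (one row per fragment):
  row 1: a1 a2 a3 a4 b15 a6
  row 2: b21 a2 b23 b24 a5 a6
  row 3: b31 b32 a3 b34 a5 a6
Rows 1 and 2 agree on EI; apply EI→G and equate their G entries.
Rows 1 and 2 agree on G; apply G→EF and equate their EF entries.
No row becomes fully distinguished — the join is lossy.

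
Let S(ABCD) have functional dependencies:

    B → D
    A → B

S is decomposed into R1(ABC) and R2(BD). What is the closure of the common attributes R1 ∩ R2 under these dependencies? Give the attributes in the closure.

BD

R1 ∩ R2 = {B}.
B → D applies, adding D
Closure: {BD}.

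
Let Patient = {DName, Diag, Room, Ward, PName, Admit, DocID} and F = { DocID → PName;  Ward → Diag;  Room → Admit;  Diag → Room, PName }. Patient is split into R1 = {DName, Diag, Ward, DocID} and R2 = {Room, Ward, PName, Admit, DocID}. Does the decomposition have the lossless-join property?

Yes

Common attributes: R1 ∩ R2 = {Ward, DocID}.
Closure of {Ward, DocID}: DocID → PName applies, adding PName; Ward → Diag applies, adding Diag; Diag → Room, PName applies, adding Room; Room → Admit applies, adding Admit. So (Ward, DocID)⁺ = {Diag, Room, Ward, PName, Admit, DocID}.
This closure contains every attribute of R2, so R1 ∩ R2 → R2. The join is lossless.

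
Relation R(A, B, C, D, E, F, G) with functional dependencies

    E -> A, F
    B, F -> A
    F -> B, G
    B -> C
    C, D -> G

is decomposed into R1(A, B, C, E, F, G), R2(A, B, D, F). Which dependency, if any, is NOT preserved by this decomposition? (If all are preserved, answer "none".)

Check C, D → G: no single fragment contains all of {C, D, G}, and the restricted closure of {C, D} across the fragments never reaches {G}.
E → A, F is preserved.
B, F → A is preserved.
F → B, G is preserved.
B → C is preserved.

C, D -> G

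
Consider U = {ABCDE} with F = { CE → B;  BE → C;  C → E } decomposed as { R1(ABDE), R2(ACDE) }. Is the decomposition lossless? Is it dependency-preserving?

Lossless test: (ADE)⁺ = {ADE}, which is a superkey of neither fragment — lossy.
Dependency preservation: the restricted closure of {CE} across the fragments never reaches {B}, so CE → B cannot be enforced without a join — not preserved.

lossy and not dependency-preserving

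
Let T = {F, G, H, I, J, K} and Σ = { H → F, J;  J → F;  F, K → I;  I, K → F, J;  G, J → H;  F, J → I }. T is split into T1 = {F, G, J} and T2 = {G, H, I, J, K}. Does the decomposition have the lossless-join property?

Yes

Common attributes: T1 ∩ T2 = {G, J}.
Closure of {G, J}: J → F applies, adding F; G, J → H applies, adding H; F, J → I applies, adding I. So (G, J)⁺ = {F, G, H, I, J}.
This closure contains every attribute of T1, so T1 ∩ T2 → T1. The join is lossless.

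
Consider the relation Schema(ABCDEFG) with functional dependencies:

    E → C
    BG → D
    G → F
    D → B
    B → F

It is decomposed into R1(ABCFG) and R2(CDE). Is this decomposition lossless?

Common attributes: R1 ∩ R2 = {C}.
No dependency enlarges {C}, so (C)⁺ = {C}.
The closure contains neither all of R1 = {ABCFG} nor all of R2 = {CDE}, so the common attributes are not a superkey of either fragment. The join is lossy.

No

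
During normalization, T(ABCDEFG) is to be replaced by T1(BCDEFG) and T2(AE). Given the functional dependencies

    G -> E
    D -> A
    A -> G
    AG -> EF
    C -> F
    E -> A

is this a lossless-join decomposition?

Common attributes: T1 ∩ T2 = {E}.
Closure of {E}: E → A applies, adding A; A → G applies, adding G; AG → EF applies, adding F. So (E)⁺ = {AEFG}.
This closure contains every attribute of T2, so T1 ∩ T2 → T2. The join is lossless.

Yes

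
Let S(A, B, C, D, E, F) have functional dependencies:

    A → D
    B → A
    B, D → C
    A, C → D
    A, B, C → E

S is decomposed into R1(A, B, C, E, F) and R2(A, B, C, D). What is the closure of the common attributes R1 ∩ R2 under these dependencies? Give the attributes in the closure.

A, B, C, D, E

R1 ∩ R2 = {A, B, C}.
A → D applies, adding D
A, B, C → E applies, adding E
Closure: {A, B, C, D, E}.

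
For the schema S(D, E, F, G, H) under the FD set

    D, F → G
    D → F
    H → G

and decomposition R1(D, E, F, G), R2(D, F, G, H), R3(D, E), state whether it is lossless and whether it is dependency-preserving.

lossy but dependency-preserving

Lossless test (chase): Rows 1 and 3 agree on D; apply D→F and equate their F entries. Rows 1 and 3 agree on D, F; apply D, F→G and equate their G entries. No row becomes fully distinguished — the join is lossy.
Dependency preservation: every FD's attributes lie within a single fragment, so each can be enforced locally — preserved.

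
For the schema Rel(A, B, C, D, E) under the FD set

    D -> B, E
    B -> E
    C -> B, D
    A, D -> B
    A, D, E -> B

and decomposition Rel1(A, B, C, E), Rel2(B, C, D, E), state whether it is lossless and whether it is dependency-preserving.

lossless and dependency-preserving

Lossless test: (B, C, E)⁺ = {B, C, D, E}, which contains all of one fragment — lossless.
Dependency preservation: A, D → B; A, D, E → B are not contained in any single fragment, but the restricted closure of each left-hand side across the fragments still reaches the right-hand side; the remaining FDs each lie inside some fragment. All dependencies are preserved.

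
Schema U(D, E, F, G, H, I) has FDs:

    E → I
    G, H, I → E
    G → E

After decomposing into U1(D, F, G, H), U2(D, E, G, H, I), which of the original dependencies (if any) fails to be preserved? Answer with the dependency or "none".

none

E → I lies within U2.
G, H, I → E lies within U2.
G → E lies within U2.
Every dependency is enforceable on the fragments, so the decomposition is dependency-preserving.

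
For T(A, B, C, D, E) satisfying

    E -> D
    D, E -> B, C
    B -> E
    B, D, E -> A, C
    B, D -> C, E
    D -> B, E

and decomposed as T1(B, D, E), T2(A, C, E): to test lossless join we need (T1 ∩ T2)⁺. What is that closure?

A, B, C, D, E

T1 ∩ T2 = {E}.
E → D applies, adding D
D, E → B, C applies, adding B, C
B, D, E → A, C applies, adding A
Closure: {A, B, C, D, E}.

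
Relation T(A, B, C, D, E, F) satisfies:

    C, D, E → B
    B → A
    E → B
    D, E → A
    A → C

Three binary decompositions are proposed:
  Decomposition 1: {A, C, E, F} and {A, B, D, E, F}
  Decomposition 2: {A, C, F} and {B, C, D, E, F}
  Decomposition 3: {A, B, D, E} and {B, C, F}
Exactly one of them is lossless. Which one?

Decomposition 1

Decomposition 1: common = {A, E, F}, closure = {A, B, C, E, F} → lossless.
Decomposition 2: common = {C, F}, closure = {C, F} → lossy.
Decomposition 3: common = {B}, closure = {A, B, C} → lossy.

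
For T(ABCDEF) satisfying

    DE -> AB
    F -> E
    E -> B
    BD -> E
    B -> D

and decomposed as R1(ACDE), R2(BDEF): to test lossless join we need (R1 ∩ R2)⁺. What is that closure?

R1 ∩ R2 = {DE}.
DE → AB applies, adding AB
Closure: {ABDE}.

ABDE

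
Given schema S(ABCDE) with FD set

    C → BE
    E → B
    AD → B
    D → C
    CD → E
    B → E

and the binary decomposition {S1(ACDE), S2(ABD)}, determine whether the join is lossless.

Common attributes: S1 ∩ S2 = {AD}.
Closure of {AD}: AD → B applies, adding B; D → C applies, adding C; CD → E applies, adding E. So (AD)⁺ = {ABCDE}.
This closure contains every attribute of S1, so S1 ∩ S2 → S1. The join is lossless.

Yes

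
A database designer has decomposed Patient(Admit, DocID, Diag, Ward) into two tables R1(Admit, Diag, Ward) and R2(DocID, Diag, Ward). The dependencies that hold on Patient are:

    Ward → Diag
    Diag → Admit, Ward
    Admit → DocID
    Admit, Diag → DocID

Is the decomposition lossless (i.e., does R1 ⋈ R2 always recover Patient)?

Yes

Common attributes: R1 ∩ R2 = {Diag, Ward}.
Closure of {Diag, Ward}: Diag → Admit, Ward applies, adding Admit; Admit → DocID applies, adding DocID. So (Diag, Ward)⁺ = {Admit, DocID, Diag, Ward}.
This closure contains every attribute of R1, so R1 ∩ R2 → R1. The join is lossless.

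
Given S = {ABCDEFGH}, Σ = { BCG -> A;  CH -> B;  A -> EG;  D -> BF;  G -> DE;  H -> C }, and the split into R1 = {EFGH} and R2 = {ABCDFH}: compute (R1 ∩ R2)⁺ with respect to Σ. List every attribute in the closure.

R1 ∩ R2 = {FH}.
H → C applies, adding C
CH → B applies, adding B
Closure: {BCFH}.

BCFH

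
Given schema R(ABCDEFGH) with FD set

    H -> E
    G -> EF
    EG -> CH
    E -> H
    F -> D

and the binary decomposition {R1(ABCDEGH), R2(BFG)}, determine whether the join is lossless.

Yes

Common attributes: R1 ∩ R2 = {BG}.
Closure of {BG}: G → EF applies, adding EF; EG → CH applies, adding CH; F → D applies, adding D. So (BG)⁺ = {BCDEFGH}.
This closure contains every attribute of R2, so R1 ∩ R2 → R2. The join is lossless.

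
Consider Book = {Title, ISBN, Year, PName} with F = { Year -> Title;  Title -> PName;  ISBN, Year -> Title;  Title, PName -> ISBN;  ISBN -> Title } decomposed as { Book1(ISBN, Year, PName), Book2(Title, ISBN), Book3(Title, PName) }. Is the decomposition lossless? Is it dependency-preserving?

Lossless test (chase): Rows 2 and 3 agree on Title; apply Title→PName and equate their PName entries. Rows 2 and 3 agree on Title, PName; apply Title, PName→ISBN and equate their ISBN entries. Rows 1 and 2 agree on ISBN; apply ISBN→Title and equate their Title entries. Row 1 is now all distinguished symbols — the join is lossless.
Dependency preservation: Year → Title; ISBN, Year → Title; Title, PName → ISBN are not contained in any single fragment, but the restricted closure of each left-hand side across the fragments still reaches the right-hand side; the remaining FDs each lie inside some fragment. All dependencies are preserved.

lossless and dependency-preserving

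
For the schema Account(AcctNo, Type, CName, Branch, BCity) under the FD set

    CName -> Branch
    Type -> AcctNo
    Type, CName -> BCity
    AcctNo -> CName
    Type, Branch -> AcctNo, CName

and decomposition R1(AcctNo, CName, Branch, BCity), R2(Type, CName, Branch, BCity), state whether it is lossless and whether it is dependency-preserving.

lossy and not dependency-preserving

Lossless test: (CName, Branch, BCity)⁺ = {CName, Branch, BCity}, which is a superkey of neither fragment — lossy.
Dependency preservation: the restricted closure of {Type} across the fragments never reaches {AcctNo}, so Type → AcctNo cannot be enforced without a join — not preserved.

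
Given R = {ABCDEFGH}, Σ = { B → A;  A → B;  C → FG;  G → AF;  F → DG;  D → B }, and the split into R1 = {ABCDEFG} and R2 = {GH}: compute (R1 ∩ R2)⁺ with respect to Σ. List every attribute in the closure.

ABDFG

R1 ∩ R2 = {G}.
G → AF applies, adding AF
F → DG applies, adding D
D → B applies, adding B
Closure: {ABDFG}.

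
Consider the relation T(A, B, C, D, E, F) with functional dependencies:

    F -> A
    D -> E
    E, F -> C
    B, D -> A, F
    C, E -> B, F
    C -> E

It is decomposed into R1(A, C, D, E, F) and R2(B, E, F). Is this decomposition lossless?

Yes

Common attributes: R1 ∩ R2 = {E, F}.
Closure of {E, F}: F → A applies, adding A; E, F → C applies, adding C; C, E → B, F applies, adding B. So (E, F)⁺ = {A, B, C, E, F}.
This closure contains every attribute of R2, so R1 ∩ R2 → R2. The join is lossless.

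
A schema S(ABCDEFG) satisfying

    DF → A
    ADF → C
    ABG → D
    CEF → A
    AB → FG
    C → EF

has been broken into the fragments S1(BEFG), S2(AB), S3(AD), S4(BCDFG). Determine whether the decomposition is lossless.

No

Chase test. Columns are ABCDEFG; row i has aⱼ where attribute j ∈ Si, else bᵢⱼ.
Initial tableau (one row per fragment):
  row 1: b11 a2 b13 b14 a5 a6 a7
  row 2: a1 a2 b23 b24 b25 b26 b27
  row 3: a1 b32 b33 a4 b35 b36 b37
  row 4: b41 a2 a3 a4 b45 a6 a7
No row becomes fully distinguished — the join is lossy.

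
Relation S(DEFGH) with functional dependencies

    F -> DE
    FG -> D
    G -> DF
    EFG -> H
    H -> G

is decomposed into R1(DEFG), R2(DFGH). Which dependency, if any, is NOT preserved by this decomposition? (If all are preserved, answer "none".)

none

F → DE lies within R1.
FG → D lies within R1.
G → DF lies within R1.
EFG → H: restricted closure across fragments reaches H.
H → G lies within R2.
Every dependency is enforceable on the fragments, so the decomposition is dependency-preserving.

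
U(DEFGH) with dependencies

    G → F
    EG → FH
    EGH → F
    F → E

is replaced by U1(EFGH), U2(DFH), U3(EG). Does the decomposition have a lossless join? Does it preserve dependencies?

Lossless test (chase): Rows 1 and 3 agree on G; apply G→F and equate their F entries. Rows 1 and 3 agree on EG; apply EG→FH and equate their FH entries. Rows 1 and 2 agree on F; apply F→E and equate their E entries. No row becomes fully distinguished — the join is lossy.
Dependency preservation: every FD's attributes lie within a single fragment, so each can be enforced locally — preserved.

lossy but dependency-preserving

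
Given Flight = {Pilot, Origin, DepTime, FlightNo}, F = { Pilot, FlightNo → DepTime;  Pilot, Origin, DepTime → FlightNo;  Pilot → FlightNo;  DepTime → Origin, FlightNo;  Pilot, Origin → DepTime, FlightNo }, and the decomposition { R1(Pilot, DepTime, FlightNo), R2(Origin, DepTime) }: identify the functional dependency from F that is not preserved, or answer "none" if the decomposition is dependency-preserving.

none

Pilot, FlightNo → DepTime lies within R1.
Pilot, Origin, DepTime → FlightNo: restricted closure across fragments reaches FlightNo.
Pilot → FlightNo lies within R1.
DepTime → Origin, FlightNo: restricted closure across fragments reaches Origin, FlightNo.
Pilot, Origin → DepTime, FlightNo: restricted closure across fragments reaches DepTime, FlightNo.
Every dependency is enforceable on the fragments, so the decomposition is dependency-preserving.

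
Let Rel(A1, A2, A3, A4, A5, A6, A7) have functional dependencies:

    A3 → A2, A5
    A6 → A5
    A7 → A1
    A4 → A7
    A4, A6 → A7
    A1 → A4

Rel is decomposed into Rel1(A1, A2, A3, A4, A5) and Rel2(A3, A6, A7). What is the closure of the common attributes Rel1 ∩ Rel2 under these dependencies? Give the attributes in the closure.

A2, A3, A5

Rel1 ∩ Rel2 = {A3}.
A3 → A2, A5 applies, adding A2, A5
Closure: {A2, A3, A5}.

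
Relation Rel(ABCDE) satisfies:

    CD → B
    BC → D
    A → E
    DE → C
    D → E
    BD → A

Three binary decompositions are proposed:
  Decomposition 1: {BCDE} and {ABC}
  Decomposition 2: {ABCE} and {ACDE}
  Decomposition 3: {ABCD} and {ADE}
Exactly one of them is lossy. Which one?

Decomposition 1: common = {BC}, closure = {ABCDE} → lossless.
Decomposition 2: common = {ACE}, closure = {ACE} → lossy.
Decomposition 3: common = {AD}, closure = {ABCDE} → lossless.

Decomposition 2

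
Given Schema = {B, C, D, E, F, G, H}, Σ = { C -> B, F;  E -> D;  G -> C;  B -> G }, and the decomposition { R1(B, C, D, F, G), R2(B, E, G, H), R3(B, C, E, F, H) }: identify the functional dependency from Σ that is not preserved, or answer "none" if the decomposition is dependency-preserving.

Check E → D: no single fragment contains all of {D, E}, and the restricted closure of {E} across the fragments never reaches {D}.
C → B, F is preserved.
G → C is preserved.
B → G is preserved.

E -> D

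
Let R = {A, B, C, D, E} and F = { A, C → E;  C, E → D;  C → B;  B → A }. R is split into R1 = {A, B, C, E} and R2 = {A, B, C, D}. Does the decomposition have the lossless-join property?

Yes

Common attributes: R1 ∩ R2 = {A, B, C}.
Closure of {A, B, C}: A, C → E applies, adding E; C, E → D applies, adding D. So (A, B, C)⁺ = {A, B, C, D, E}.
This closure contains every attribute of R1, so R1 ∩ R2 → R1. The join is lossless.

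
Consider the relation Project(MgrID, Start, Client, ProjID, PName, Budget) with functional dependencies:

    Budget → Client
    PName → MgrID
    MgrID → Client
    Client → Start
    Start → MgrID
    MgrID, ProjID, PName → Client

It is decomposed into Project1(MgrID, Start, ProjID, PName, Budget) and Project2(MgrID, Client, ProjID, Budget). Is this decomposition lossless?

Yes

Common attributes: Project1 ∩ Project2 = {MgrID, ProjID, Budget}.
Closure of {MgrID, ProjID, Budget}: Budget → Client applies, adding Client; Client → Start applies, adding Start. So (MgrID, ProjID, Budget)⁺ = {MgrID, Start, Client, ProjID, Budget}.
This closure contains every attribute of Project2, so Project1 ∩ Project2 → Project2. The join is lossless.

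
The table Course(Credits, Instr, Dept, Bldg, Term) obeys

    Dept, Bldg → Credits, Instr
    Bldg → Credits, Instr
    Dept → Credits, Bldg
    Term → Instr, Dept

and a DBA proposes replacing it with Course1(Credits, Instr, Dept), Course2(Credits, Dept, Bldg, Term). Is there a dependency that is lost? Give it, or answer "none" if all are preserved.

Check Bldg → Credits, Instr: no single fragment contains all of {Credits, Instr, Bldg}, and the restricted closure of {Bldg} across the fragments never reaches {Credits, Instr}.
Dept, Bldg → Credits, Instr is preserved.
Dept → Credits, Bldg is preserved.
Term → Instr, Dept is preserved.

Bldg → Credits, Instr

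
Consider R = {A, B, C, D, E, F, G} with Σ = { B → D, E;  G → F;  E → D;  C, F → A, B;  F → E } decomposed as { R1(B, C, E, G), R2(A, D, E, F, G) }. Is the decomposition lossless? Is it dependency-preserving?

lossy and not dependency-preserving

Lossless test: (E, G)⁺ = {D, E, F, G}, which is a superkey of neither fragment — lossy.
Dependency preservation: the restricted closure of {C, F} across the fragments never reaches {A, B}, so C, F → A, B cannot be enforced without a join — not preserved.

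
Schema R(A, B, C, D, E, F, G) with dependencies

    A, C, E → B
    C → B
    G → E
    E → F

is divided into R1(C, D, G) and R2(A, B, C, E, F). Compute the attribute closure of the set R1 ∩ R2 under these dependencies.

R1 ∩ R2 = {C}.
C → B applies, adding B
Closure: {B, C}.

B, C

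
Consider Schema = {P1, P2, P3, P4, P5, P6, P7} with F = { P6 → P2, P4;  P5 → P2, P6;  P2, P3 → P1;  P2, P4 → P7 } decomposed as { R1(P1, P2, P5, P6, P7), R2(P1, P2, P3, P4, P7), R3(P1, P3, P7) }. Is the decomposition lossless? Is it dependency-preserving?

Lossless test (chase): applying each FD to every pair of rows produces no changes in the tableau, so no row becomes fully distinguished — the join is lossy.
Dependency preservation: the restricted closure of {P6} across the fragments never reaches {P2, P4}, so P6 → P2, P4 cannot be enforced without a join — not preserved.

lossy and not dependency-preserving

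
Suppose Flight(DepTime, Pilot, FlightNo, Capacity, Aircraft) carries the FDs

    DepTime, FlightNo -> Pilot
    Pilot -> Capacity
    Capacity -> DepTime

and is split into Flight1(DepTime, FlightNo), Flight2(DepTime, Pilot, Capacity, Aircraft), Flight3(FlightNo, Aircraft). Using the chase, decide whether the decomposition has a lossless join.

Chase test. Columns are DepTime, Pilot, FlightNo, Capacity, Aircraft; row i has aⱼ where attribute j ∈ Flighti, else bᵢⱼ.
Initial tableau (one row per fragment):
  row 1: a1 b12 a3 b14 b15
  row 2: a1 a2 b23 a4 a5
  row 3: b31 b32 a3 b34 a5
No row becomes fully distinguished — the join is lossy.

No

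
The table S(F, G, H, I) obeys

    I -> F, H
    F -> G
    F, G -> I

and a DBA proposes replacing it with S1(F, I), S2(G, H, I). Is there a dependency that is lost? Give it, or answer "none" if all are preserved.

I → F, H: restricted closure across fragments reaches F, H.
F → G: restricted closure across fragments reaches G.
F, G → I: restricted closure across fragments reaches I.
Every dependency is enforceable on the fragments, so the decomposition is dependency-preserving.

none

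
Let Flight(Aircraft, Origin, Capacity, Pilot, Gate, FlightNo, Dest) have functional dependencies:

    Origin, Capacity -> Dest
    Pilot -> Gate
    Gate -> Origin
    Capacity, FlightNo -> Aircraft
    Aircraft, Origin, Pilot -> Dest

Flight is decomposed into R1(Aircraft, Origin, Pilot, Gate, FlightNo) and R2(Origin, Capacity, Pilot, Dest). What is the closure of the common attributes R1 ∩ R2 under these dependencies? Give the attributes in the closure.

Origin, Pilot, Gate

R1 ∩ R2 = {Origin, Pilot}.
Pilot → Gate applies, adding Gate
Closure: {Origin, Pilot, Gate}.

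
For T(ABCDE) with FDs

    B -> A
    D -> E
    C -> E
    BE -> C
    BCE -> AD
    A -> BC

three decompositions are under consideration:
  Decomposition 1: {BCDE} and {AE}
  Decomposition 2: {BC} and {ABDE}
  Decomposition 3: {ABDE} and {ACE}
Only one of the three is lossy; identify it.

Decomposition 1

Decomposition 1: common = {E}, closure = {E} → lossy.
Decomposition 2: common = {B}, closure = {ABCDE} → lossless.
Decomposition 3: common = {AE}, closure = {ABCDE} → lossless.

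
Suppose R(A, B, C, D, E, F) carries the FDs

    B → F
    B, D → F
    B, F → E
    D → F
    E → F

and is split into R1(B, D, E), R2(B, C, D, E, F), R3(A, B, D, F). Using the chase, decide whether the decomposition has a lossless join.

No

Chase test. Columns are A, B, C, D, E, F; row i has aⱼ where attribute j ∈ Ri, else bᵢⱼ.
Initial tableau (one row per fragment):
  row 1: b11 a2 b13 a4 a5 b16
  row 2: b21 a2 a3 a4 a5 a6
  row 3: a1 a2 b33 a4 b35 a6
Rows 1 and 2 agree on B; apply B→F and equate their F entries.
Rows 1 and 3 agree on B, F; apply B, F→E and equate their E entries.
No row becomes fully distinguished — the join is lossy.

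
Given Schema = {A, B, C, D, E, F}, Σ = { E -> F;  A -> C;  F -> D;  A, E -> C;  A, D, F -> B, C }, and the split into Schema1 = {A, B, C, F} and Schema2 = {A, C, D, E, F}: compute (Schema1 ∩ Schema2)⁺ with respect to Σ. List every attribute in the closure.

Schema1 ∩ Schema2 = {A, C, F}.
F → D applies, adding D
A, D, F → B, C applies, adding B
Closure: {A, B, C, D, F}.

A, B, C, D, F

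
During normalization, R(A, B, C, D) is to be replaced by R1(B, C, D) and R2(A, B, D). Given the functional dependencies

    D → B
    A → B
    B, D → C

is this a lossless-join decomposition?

Common attributes: R1 ∩ R2 = {B, D}.
Closure of {B, D}: B, D → C applies, adding C. So (B, D)⁺ = {B, C, D}.
This closure contains every attribute of R1, so R1 ∩ R2 → R1. The join is lossless.

Yes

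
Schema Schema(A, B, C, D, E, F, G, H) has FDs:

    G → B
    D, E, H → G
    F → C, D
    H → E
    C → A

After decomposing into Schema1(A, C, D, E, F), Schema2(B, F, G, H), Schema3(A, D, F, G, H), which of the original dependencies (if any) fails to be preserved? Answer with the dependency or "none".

H → E

Check H → E: no single fragment contains all of {E, H}, and the restricted closure of {H} across the fragments never reaches {E}.
G → B is preserved.
D, E, H → G is preserved.
F → C, D is preserved.
C → A is preserved.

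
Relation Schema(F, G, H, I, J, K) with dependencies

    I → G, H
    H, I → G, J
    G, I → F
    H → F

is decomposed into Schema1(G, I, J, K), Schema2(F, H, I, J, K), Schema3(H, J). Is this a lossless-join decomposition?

Chase test. Columns are F, G, H, I, J, K; row i has aⱼ where attribute j ∈ Schemai, else bᵢⱼ.
Initial tableau (one row per fragment):
  row 1: b11 a2 b13 a4 a5 a6
  row 2: a1 b22 a3 a4 a5 a6
  row 3: b31 b32 a3 b34 a5 b36
Rows 1 and 2 agree on I; apply I→G, H and equate their G, H entries.
Rows 1 and 2 agree on G, I; apply G, I→F and equate their F entries.
Rows 1 and 3 agree on H; apply H→F and equate their F entries.
Row 1 is now all distinguished symbols — the join is lossless.

Yes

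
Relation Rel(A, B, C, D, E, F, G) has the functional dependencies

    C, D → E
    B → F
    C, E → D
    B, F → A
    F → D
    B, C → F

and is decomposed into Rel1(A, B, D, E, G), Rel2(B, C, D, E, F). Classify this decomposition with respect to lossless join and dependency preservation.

Lossless test: (B, D, E)⁺ = {A, B, D, E, F}, which is a superkey of neither fragment — lossy.
Dependency preservation: B, F → A is not contained in any single fragment, but the restricted closure of its left-hand side across the fragments still reaches the right-hand side; the remaining FDs each lie inside some fragment. All dependencies are preserved.

lossy but dependency-preserving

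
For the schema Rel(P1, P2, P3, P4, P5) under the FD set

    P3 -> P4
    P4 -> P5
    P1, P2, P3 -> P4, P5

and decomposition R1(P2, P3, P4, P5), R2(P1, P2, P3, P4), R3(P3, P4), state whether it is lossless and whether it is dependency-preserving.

Lossless test (chase): Rows 1 and 2 agree on P4; apply P4→P5 and equate their P5 entries. Rows 1 and 3 agree on P4; apply P4→P5 and equate their P5 entries. Row 2 is now all distinguished symbols — the join is lossless.
Dependency preservation: P1, P2, P3 → P4, P5 is not contained in any single fragment, but the restricted closure of its left-hand side across the fragments still reaches the right-hand side; the remaining FDs each lie inside some fragment. All dependencies are preserved.

lossless and dependency-preserving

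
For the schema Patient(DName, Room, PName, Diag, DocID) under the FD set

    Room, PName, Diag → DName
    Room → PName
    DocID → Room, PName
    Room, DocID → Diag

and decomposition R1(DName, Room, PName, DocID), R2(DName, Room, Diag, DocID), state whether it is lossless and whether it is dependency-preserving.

lossless and dependency-preserving

Lossless test: (DName, Room, DocID)⁺ = {DName, Room, PName, Diag, DocID}, which contains all of one fragment — lossless.
Dependency preservation: Room, PName, Diag → DName is not contained in any single fragment, but the restricted closure of its left-hand side across the fragments still reaches the right-hand side; the remaining FDs each lie inside some fragment. All dependencies are preserved.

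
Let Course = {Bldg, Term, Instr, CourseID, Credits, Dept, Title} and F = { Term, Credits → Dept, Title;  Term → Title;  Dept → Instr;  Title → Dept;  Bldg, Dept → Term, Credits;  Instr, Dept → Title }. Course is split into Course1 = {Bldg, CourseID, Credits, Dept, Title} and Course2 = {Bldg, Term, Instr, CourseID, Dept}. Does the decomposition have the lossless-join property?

Common attributes: Course1 ∩ Course2 = {Bldg, CourseID, Dept}.
Closure of {Bldg, CourseID, Dept}: Dept → Instr applies, adding Instr; Bldg, Dept → Term, Credits applies, adding Term, Credits; Instr, Dept → Title applies, adding Title. So (Bldg, CourseID, Dept)⁺ = {Bldg, Term, Instr, CourseID, Credits, Dept, Title}.
This closure contains every attribute of Course1, so Course1 ∩ Course2 → Course1. The join is lossless.

Yes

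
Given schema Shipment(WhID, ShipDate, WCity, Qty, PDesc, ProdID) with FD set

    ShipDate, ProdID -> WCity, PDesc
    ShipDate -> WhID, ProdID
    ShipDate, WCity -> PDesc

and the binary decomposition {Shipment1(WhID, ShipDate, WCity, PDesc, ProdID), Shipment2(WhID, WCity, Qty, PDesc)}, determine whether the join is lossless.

No

Common attributes: Shipment1 ∩ Shipment2 = {WhID, WCity, PDesc}.
No dependency enlarges {WhID, WCity, PDesc}, so (WhID, WCity, PDesc)⁺ = {WhID, WCity, PDesc}.
The closure contains neither all of Shipment1 = {WhID, ShipDate, WCity, PDesc, ProdID} nor all of Shipment2 = {WhID, WCity, Qty, PDesc}, so the common attributes are not a superkey of either fragment. The join is lossy.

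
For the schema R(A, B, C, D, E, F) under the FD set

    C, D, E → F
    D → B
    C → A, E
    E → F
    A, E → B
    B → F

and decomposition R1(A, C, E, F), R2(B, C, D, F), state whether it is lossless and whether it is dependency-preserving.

Lossless test: (C, F)⁺ = {A, B, C, E, F}, which contains all of one fragment — lossless.
Dependency preservation: the restricted closure of {A, E} across the fragments never reaches {B}, so A, E → B cannot be enforced without a join — not preserved.

lossless but not dependency-preserving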